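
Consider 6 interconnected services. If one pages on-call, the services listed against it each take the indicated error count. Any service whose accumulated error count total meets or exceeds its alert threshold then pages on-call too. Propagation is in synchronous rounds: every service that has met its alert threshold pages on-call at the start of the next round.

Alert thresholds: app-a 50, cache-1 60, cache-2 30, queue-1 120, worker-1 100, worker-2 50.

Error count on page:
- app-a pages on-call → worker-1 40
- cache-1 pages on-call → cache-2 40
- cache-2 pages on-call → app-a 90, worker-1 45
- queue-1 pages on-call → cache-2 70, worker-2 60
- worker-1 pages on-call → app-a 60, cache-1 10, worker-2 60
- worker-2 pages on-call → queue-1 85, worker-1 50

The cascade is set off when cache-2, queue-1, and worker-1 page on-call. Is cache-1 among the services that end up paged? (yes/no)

Round 1 — cache-2, queue-1, worker-1 page on-call (initial).
  app-a: +90+60 → 150 ≥ 50
  cache-1: +10 → 10 < 60
  worker-2: +60+60 → 120 ≥ 50
Round 2 — app-a, worker-2 page on-call.
No further pages.

no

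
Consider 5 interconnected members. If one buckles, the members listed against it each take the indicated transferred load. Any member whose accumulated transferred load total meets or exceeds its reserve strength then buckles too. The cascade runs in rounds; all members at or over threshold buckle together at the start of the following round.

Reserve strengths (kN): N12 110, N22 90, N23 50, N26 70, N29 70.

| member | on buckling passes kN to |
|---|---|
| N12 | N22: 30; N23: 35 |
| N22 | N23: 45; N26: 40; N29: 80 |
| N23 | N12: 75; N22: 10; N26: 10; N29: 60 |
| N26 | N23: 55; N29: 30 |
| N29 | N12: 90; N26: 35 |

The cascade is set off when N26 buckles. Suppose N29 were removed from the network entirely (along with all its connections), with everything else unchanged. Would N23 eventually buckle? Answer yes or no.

With N29 removed:
Round 1 — N26 buckles (initial).
  N23: +55 → 55 ≥ 50
Round 2 — N23 buckles.
  N12: +75 → 75 < 110
  N22: +10 → 10 < 90
No further bucklings.

yes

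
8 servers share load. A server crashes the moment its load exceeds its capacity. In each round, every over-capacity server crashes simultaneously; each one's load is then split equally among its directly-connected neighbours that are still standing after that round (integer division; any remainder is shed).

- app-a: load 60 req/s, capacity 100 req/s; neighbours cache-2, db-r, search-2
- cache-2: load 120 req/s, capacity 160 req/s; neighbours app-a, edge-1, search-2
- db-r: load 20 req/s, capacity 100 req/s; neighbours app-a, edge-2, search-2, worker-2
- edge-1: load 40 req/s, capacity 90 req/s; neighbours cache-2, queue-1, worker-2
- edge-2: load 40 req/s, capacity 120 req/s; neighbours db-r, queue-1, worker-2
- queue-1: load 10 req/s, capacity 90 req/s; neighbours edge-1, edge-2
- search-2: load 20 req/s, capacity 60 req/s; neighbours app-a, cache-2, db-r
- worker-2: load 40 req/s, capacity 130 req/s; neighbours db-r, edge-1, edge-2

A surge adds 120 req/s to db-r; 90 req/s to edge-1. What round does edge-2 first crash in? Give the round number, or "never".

never

Round 1 — db-r at 140 > 100; edge-1 at 130 > 90. db-r, edge-1 crash.
  db-r sheds 140 req/s to app-a, edge-2, search-2, worker-2: 35 each.
    app-a: 60+35 = 95 ≤ 100
    edge-2: 40+35 = 75 ≤ 120
    search-2: 20+35 = 55 ≤ 60
    worker-2: 40+35 = 75 ≤ 130
  edge-1 sheds 130 req/s to cache-2, queue-1, worker-2: 43 each (1 lost).
    cache-2: 120+43 = 163 > 160
    queue-1: 10+43 = 53 ≤ 90
    worker-2: 75+43 = 118 ≤ 130
Round 2 — cache-2 crashes.
  cache-2 sheds 163 req/s to app-a, search-2: 81 each (1 lost).
    app-a: 95+81 = 176 > 100
    search-2: 55+81 = 136 > 60
Round 3 — app-a, search-2 crash.
  app-a sheds 176 req/s: no online neighbours, lost.
  search-2 sheds 136 req/s: no online neighbours, lost.
No further crashes.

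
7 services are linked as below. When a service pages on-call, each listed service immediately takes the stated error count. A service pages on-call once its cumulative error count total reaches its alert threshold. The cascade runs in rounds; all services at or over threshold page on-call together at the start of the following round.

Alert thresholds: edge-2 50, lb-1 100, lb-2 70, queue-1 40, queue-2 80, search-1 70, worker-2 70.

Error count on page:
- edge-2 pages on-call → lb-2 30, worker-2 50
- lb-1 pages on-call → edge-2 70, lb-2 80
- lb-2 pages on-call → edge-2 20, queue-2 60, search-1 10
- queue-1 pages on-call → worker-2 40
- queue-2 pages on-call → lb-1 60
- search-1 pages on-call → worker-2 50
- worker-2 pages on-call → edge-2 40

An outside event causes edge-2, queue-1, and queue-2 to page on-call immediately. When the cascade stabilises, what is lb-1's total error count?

Round 1 — edge-2, queue-1, queue-2 page on-call (initial).
  lb-1: +60 → 60 < 100
  lb-2: +30 → 30 < 70
  worker-2: +50+40 → 90 ≥ 70
Round 2 — worker-2 pages on-call.
No further pages.

60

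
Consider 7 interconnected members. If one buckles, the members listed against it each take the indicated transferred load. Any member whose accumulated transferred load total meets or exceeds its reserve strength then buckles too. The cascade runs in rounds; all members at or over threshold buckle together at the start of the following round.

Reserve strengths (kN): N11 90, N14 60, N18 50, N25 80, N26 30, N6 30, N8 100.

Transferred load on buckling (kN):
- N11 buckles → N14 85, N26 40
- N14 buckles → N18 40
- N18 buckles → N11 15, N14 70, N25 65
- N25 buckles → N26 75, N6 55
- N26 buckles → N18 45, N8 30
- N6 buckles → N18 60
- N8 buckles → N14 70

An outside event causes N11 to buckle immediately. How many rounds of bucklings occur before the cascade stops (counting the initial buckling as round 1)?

Round 1 — N11 buckles (initial).
  N14: +85 → 85 ≥ 60
  N26: +40 → 40 ≥ 30
Round 2 — N14, N26 buckle.
  N18: +40+45 → 85 ≥ 50
  N8: +30 → 30 < 100
Round 3 — N18 buckles.
  N25: +65 → 65 < 80
No further bucklings.

3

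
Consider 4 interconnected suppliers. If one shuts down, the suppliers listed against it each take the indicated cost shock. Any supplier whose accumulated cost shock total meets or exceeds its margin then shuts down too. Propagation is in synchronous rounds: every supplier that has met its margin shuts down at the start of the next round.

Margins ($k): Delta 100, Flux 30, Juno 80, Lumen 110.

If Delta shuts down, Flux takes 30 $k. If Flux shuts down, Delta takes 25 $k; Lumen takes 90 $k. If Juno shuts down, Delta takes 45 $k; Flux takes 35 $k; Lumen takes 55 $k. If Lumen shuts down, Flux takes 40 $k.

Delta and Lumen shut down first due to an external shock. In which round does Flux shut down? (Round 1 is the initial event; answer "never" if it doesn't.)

2

Round 1 — Delta, Lumen shut down (initial).
  Flux: +30+40 → 70 ≥ 30
Round 2 — Flux shuts down.
No further shutdowns.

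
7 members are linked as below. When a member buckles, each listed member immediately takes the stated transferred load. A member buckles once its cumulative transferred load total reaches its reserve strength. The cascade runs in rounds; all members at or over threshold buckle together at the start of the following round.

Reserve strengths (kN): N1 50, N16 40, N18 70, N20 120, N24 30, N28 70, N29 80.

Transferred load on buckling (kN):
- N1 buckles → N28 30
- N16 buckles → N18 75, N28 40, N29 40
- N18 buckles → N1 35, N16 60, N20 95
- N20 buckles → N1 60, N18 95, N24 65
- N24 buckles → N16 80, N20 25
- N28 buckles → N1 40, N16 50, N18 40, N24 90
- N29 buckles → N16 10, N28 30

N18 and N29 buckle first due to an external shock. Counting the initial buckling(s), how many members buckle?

7

Round 1 — N18, N29 buckle (initial).
  N1: +35 → 35 < 50
  N16: +60+10 → 70 ≥ 40
  N20: +95 → 95 < 120
  N28: +30 → 30 < 70
Round 2 — N16 buckles.
  N28: +40 → 70 ≥ 70
Round 3 — N28 buckles.
  N1: +40 → 75 ≥ 50
  N24: +90 → 90 ≥ 30
Round 4 — N1, N24 buckle.
  N20: +25 → 120 ≥ 120
Round 5 — N20 buckles.
No further bucklings.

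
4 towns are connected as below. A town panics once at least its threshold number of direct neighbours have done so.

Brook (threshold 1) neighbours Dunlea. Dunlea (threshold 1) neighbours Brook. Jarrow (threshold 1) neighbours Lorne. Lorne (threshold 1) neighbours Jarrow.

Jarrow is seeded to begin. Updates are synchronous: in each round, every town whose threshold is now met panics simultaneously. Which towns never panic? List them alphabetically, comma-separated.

Brook, Dunlea

Round 1 — Jarrow panics (initial).
Round 2 — checking thresholds:
  Lorne: 1 of 1 neighbours ≥ 1, panics.
Round 3 — no new panics; cascade stops.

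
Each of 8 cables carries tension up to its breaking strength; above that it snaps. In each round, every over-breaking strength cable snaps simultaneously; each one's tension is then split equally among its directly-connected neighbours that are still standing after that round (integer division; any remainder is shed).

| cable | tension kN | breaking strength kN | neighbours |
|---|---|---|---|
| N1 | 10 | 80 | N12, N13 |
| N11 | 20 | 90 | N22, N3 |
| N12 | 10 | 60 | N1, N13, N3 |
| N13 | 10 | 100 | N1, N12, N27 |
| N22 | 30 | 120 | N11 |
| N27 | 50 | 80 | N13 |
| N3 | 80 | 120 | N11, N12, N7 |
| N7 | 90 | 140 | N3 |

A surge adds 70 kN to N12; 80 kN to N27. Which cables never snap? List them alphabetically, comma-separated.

N11, N22, N3, N7

Round 1 — N12 at 80 > 60; N27 at 130 > 80. N12, N27 snap.
  N12 sheds 80 kN to N1, N13, N3: 26 each (2 lost).
    N1: 10+26 = 36 ≤ 80
    N13: 10+26 = 36 ≤ 100
    N3: 80+26 = 106 ≤ 120
  N27 sheds 130 kN to N13: 130 each.
    N13: 36+130 = 166 > 100
Round 2 — N13 snaps.
  N13 sheds 166 kN to N1: 166 each.
    N1: 36+166 = 202 > 80
Round 3 — N1 snaps.
  N1 sheds 202 kN: no online neighbours, lost.
No further breaks.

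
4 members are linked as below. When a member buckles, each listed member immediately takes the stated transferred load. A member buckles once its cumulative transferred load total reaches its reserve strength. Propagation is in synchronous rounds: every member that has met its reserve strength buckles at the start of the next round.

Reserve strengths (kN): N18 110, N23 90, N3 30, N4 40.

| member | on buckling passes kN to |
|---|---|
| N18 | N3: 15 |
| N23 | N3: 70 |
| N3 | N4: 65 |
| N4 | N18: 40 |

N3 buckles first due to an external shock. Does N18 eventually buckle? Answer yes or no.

Round 1 — N3 buckles (initial).
  N4: +65 → 65 ≥ 40
Round 2 — N4 buckles.
  N18: +40 → 40 < 110
No further bucklings.

no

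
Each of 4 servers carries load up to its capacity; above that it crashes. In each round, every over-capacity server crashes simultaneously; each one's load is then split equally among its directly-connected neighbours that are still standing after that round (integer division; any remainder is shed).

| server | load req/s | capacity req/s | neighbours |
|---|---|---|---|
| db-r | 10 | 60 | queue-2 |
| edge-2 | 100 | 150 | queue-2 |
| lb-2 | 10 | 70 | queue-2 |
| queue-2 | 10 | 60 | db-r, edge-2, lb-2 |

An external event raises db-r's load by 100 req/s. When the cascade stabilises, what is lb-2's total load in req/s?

70

Round 1 — db-r at 110 > 60. db-r crashes.
  db-r sheds 110 req/s to queue-2: 110 each.
    queue-2: 10+110 = 120 > 60
Round 2 — queue-2 crashes.
  queue-2 sheds 120 req/s to edge-2, lb-2: 60 each.
    edge-2: 100+60 = 160 > 150
    lb-2: 10+60 = 70 ≤ 70
Round 3 — edge-2 crashes.
  edge-2 sheds 160 req/s: no online neighbours, lost.
No further crashes.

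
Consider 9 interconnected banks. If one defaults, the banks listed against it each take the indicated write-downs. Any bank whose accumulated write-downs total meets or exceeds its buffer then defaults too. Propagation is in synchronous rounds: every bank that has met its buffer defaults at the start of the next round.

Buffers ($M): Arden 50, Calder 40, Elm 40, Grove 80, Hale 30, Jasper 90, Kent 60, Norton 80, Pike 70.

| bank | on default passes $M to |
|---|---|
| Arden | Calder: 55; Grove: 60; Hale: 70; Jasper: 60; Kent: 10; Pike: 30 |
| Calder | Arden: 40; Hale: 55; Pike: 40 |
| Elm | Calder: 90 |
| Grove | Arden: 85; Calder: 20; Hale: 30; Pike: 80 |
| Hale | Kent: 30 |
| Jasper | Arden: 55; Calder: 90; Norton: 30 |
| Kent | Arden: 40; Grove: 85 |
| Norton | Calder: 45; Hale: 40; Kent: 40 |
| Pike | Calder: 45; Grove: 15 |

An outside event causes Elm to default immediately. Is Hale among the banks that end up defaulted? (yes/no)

Round 1 — Elm defaults (initial).
  Calder: +90 → 90 ≥ 40
Round 2 — Calder defaults.
  Arden: +40 → 40 < 50
  Hale: +55 → 55 ≥ 30
  Pike: +40 → 40 < 70
Round 3 — Hale defaults.
  Kent: +30 → 30 < 60
No further defaults.

yes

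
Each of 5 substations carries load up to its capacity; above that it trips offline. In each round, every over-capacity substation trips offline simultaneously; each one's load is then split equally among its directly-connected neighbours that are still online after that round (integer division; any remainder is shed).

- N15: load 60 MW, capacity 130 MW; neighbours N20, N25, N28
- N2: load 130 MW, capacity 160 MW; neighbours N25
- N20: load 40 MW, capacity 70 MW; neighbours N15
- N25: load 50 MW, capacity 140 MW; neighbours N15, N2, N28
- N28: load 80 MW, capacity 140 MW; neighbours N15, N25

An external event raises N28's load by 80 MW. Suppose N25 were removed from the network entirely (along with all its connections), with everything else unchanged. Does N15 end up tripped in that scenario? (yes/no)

yes

With N25 removed:
Round 1 — N28 at 160 > 140. N28 trips offline.
  N28 sheds 160 MW to N15: 160 each.
    N15: 60+160 = 220 > 130
Round 2 — N15 trips offline.
  N15 sheds 220 MW to N20: 220 each.
    N20: 40+220 = 260 > 70
Round 3 — N20 trips offline.
  N20 sheds 260 MW: no online neighbours, lost.
No further trips.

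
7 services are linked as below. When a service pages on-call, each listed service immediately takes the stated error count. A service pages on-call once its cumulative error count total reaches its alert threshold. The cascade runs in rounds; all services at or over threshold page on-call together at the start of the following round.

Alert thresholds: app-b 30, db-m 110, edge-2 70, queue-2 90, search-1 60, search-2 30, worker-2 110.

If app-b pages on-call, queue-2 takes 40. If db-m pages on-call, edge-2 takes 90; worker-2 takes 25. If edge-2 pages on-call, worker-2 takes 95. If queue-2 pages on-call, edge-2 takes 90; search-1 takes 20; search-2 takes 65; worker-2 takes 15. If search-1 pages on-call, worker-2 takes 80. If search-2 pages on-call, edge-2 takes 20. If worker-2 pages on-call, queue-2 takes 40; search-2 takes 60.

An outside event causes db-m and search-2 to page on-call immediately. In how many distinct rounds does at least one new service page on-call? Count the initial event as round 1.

3

Round 1 — db-m, search-2 page on-call (initial).
  edge-2: +90+20 → 110 ≥ 70
  worker-2: +25 → 25 < 110
Round 2 — edge-2 pages on-call.
  worker-2: +95 → 120 ≥ 110
Round 3 — worker-2 pages on-call.
  queue-2: +40 → 40 < 90
No further pages.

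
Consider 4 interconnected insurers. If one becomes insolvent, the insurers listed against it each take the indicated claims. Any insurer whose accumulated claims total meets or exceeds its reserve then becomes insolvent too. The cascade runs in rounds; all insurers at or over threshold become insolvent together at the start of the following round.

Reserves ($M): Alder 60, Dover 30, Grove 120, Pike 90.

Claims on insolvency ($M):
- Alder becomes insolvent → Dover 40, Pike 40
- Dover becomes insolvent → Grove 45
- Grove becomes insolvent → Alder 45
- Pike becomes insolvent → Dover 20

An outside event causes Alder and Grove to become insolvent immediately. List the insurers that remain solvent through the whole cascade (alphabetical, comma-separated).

Round 1 — Alder, Grove become insolvent (initial).
  Dover: +40 → 40 ≥ 30
  Pike: +40 → 40 < 90
Round 2 — Dover becomes insolvent.
No further insolvencies.

Pike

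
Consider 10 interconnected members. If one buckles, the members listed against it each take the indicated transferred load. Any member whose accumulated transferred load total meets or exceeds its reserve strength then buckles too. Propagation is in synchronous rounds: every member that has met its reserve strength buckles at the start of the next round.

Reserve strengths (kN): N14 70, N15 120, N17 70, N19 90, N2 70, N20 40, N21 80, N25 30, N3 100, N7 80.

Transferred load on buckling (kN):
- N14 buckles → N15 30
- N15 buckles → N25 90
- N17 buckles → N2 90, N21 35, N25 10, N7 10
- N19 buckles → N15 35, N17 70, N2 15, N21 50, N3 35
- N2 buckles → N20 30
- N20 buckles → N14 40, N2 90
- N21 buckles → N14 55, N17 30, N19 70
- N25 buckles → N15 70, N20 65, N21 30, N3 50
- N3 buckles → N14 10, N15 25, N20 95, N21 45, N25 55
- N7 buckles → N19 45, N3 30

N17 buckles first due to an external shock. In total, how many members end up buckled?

2

Round 1 — N17 buckles (initial).
  N2: +90 → 90 ≥ 70
  N21: +35 → 35 < 80
  N25: +10 → 10 < 30
  N7: +10 → 10 < 80
Round 2 — N2 buckles.
  N20: +30 → 30 < 40
No further bucklings.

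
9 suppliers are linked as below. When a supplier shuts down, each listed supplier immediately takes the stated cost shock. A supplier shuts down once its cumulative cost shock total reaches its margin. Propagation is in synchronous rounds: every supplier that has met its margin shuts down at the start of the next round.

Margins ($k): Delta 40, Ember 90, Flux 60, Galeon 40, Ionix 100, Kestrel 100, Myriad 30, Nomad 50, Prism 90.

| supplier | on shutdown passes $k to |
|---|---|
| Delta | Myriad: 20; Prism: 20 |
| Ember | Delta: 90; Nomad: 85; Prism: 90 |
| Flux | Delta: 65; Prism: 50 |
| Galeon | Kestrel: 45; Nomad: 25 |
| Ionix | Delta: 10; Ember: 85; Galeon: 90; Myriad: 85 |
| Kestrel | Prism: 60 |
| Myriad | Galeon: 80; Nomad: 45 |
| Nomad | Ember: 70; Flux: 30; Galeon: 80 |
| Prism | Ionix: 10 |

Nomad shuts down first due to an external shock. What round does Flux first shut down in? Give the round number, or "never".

Round 1 — Nomad shuts down (initial).
  Ember: +70 → 70 < 90
  Flux: +30 → 30 < 60
  Galeon: +80 → 80 ≥ 40
Round 2 — Galeon shuts down.
  Kestrel: +45 → 45 < 100
No further shutdowns.

never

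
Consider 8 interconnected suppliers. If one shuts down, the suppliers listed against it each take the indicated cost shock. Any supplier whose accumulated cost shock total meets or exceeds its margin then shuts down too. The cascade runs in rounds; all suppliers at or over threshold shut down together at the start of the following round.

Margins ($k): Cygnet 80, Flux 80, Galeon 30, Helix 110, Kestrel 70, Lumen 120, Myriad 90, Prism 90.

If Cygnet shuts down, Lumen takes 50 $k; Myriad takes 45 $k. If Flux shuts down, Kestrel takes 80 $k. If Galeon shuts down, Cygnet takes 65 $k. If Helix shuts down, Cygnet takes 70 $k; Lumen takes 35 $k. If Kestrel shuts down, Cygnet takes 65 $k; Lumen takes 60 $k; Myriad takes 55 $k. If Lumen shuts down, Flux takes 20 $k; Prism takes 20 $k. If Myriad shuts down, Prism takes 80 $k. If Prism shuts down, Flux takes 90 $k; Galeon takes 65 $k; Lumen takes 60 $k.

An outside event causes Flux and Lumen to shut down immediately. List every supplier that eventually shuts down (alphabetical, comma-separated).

Round 1 — Flux, Lumen shut down (initial).
  Kestrel: +80 → 80 ≥ 70
  Prism: +20 → 20 < 90
Round 2 — Kestrel shuts down.
  Cygnet: +65 → 65 < 80
  Myriad: +55 → 55 < 90
No further shutdowns.

Flux, Kestrel, Lumen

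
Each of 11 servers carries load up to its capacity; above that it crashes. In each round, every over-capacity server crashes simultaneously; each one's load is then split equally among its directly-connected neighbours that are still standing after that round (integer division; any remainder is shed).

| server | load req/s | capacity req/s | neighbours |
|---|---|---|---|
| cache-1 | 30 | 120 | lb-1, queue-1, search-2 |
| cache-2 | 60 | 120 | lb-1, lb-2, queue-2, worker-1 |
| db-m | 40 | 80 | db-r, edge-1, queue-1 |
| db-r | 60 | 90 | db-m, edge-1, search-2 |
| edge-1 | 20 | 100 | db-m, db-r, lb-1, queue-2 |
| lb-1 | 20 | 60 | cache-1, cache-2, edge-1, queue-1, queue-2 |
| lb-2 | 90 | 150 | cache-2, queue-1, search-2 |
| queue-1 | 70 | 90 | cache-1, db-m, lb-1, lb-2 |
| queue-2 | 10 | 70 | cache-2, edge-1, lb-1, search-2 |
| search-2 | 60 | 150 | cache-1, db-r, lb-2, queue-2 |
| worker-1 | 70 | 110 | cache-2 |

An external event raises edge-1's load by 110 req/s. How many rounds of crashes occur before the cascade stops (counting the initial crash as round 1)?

7

Round 1 — edge-1 at 130 > 100. edge-1 crashes.
  edge-1 sheds 130 req/s to db-m, db-r, lb-1, queue-2: 32 each (2 lost).
    db-m: 40+32 = 72 ≤ 80
    db-r: 60+32 = 92 > 90
    lb-1: 20+32 = 52 ≤ 60
    queue-2: 10+32 = 42 ≤ 70
Round 2 — db-r crashes.
  db-r sheds 92 req/s to db-m, search-2: 46 each.
    db-m: 72+46 = 118 > 80
    search-2: 60+46 = 106 ≤ 150
Round 3 — db-m crashes.
  db-m sheds 118 req/s to queue-1: 118 each.
    queue-1: 70+118 = 188 > 90
Round 4 — queue-1 crashes.
  queue-1 sheds 188 req/s to cache-1, lb-1, lb-2: 62 each (2 lost).
    cache-1: 30+62 = 92 ≤ 120
    lb-1: 52+62 = 114 > 60
    lb-2: 90+62 = 152 > 150
Round 5 — lb-1, lb-2 crash.
  lb-1 sheds 114 req/s to cache-1, cache-2, queue-2: 38 each.
    cache-1: 92+38 = 130 > 120
    cache-2: 60+38 = 98 ≤ 120
    queue-2: 42+38 = 80 > 70
  lb-2 sheds 152 req/s to cache-2, search-2: 76 each.
    cache-2: 98+76 = 174 > 120
    search-2: 106+76 = 182 > 150
Round 6 — cache-1, cache-2, queue-2, search-2 crash.
  cache-1 sheds 130 req/s: no online neighbours, lost.
  cache-2 sheds 174 req/s to worker-1: 174 each.
    worker-1: 70+174 = 244 > 110
  queue-2 sheds 80 req/s: no online neighbours, lost.
  search-2 sheds 182 req/s: no online neighbours, lost.
Round 7 — worker-1 crashes.
  worker-1 sheds 244 req/s: no online neighbours, lost.
No further crashes.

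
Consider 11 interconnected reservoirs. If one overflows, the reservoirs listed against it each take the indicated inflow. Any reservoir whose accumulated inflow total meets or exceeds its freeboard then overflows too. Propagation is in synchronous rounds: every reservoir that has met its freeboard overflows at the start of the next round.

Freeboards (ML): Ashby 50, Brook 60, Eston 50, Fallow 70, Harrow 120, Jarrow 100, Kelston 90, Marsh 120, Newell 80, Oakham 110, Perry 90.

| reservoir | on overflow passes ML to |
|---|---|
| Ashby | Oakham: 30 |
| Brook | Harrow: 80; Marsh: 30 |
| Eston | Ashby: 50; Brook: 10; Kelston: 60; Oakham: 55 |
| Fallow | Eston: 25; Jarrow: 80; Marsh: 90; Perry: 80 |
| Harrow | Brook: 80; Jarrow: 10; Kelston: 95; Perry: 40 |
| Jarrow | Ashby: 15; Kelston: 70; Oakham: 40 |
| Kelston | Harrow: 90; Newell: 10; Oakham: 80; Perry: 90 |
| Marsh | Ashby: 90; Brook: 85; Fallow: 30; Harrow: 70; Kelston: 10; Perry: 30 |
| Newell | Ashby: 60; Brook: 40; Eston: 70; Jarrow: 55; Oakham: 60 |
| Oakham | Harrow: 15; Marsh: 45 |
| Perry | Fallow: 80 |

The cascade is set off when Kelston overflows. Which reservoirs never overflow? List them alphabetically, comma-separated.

Ashby, Brook, Eston, Harrow, Jarrow, Marsh, Newell, Oakham

Round 1 — Kelston overflows (initial).
  Harrow: +90 → 90 < 120
  Newell: +10 → 10 < 80
  Oakham: +80 → 80 < 110
  Perry: +90 → 90 ≥ 90
Round 2 — Perry overflows.
  Fallow: +80 → 80 ≥ 70
Round 3 — Fallow overflows.
  Eston: +25 → 25 < 50
  Jarrow: +80 → 80 < 100
  Marsh: +90 → 90 < 120
No further overflows.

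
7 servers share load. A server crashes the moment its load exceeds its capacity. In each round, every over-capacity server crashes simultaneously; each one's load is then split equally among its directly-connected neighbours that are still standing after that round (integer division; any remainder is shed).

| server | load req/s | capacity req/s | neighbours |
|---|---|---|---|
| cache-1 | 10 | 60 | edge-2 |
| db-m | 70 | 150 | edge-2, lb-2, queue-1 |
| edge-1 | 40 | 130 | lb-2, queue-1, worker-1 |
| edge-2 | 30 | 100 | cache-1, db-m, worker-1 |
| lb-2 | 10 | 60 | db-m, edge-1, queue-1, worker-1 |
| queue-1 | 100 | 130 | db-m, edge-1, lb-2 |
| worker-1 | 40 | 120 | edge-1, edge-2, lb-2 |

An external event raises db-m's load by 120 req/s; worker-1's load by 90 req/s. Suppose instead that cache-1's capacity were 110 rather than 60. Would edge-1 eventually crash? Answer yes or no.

yes

With cache-1's capacity at 110:
Round 1 — db-m at 190 > 150; worker-1 at 130 > 120. db-m, worker-1 crash.
  db-m sheds 190 req/s to edge-2, lb-2, queue-1: 63 each (1 lost).
    edge-2: 30+63 = 93 ≤ 100
    lb-2: 10+63 = 73 > 60
    queue-1: 100+63 = 163 > 130
  worker-1 sheds 130 req/s to edge-1, edge-2, lb-2: 43 each (1 lost).
    edge-1: 40+43 = 83 ≤ 130
    edge-2: 93+43 = 136 > 100
    lb-2: 73+43 = 116 > 60
Round 2 — edge-2, lb-2, queue-1 crash.
  edge-2 sheds 136 req/s to cache-1: 136 each.
    cache-1: 10+136 = 146 > 110
  lb-2 sheds 116 req/s to edge-1: 116 each.
    edge-1: 83+116 = 199 > 130
  queue-1 sheds 163 req/s to edge-1: 163 each.
    edge-1: 199+163 = 362 > 130
Round 3 — cache-1, edge-1 crash.
  cache-1 sheds 146 req/s: no online neighbours, lost.
  edge-1 sheds 362 req/s: no online neighbours, lost.
No further crashes.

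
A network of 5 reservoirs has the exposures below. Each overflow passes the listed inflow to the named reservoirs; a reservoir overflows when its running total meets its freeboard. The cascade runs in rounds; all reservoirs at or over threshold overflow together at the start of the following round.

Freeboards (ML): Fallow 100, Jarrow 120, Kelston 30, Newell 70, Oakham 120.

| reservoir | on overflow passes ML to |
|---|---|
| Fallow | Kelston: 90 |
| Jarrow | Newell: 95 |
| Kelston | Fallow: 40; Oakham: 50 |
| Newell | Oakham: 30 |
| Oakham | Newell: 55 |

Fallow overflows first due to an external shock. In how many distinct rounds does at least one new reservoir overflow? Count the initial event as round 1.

Round 1 — Fallow overflows (initial).
  Kelston: +90 → 90 ≥ 30
Round 2 — Kelston overflows.
  Oakham: +50 → 50 < 120
No further overflows.

2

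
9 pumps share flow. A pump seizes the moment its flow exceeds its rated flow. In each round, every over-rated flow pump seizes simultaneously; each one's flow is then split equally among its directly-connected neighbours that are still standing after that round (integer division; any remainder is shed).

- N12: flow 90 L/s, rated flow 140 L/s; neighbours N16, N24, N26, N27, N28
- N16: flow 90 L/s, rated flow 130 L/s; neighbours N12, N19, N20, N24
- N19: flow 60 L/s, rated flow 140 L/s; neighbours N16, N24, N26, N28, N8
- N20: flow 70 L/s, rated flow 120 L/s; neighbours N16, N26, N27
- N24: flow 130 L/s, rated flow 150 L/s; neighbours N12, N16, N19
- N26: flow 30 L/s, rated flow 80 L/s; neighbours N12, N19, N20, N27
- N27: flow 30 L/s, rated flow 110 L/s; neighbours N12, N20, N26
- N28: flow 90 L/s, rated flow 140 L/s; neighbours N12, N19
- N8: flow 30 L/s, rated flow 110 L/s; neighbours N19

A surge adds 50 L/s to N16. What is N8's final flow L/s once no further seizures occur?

Round 1 — N16 at 140 > 130. N16 seizes.
  N16 sheds 140 L/s to N12, N19, N20, N24: 35 each.
    N12: 90+35 = 125 ≤ 140
    N19: 60+35 = 95 ≤ 140
    N20: 70+35 = 105 ≤ 120
    N24: 130+35 = 165 > 150
Round 2 — N24 seizes.
  N24 sheds 165 L/s to N12, N19: 82 each (1 lost).
    N12: 125+82 = 207 > 140
    N19: 95+82 = 177 > 140
Round 3 — N12, N19 seize.
  N12 sheds 207 L/s to N26, N27, N28: 69 each.
    N26: 30+69 = 99 > 80
    N27: 30+69 = 99 ≤ 110
    N28: 90+69 = 159 > 140
  N19 sheds 177 L/s to N26, N28, N8: 59 each.
    N26: 99+59 = 158 > 80
    N28: 159+59 = 218 > 140
    N8: 30+59 = 89 ≤ 110
Round 4 — N26, N28 seize.
  N26 sheds 158 L/s to N20, N27: 79 each.
    N20: 105+79 = 184 > 120
    N27: 99+79 = 178 > 110
  N28 sheds 218 L/s: no online neighbours, lost.
Round 5 — N20, N27 seize.
  N20 sheds 184 L/s: no online neighbours, lost.
  N27 sheds 178 L/s: no online neighbours, lost.
No further seizures.

89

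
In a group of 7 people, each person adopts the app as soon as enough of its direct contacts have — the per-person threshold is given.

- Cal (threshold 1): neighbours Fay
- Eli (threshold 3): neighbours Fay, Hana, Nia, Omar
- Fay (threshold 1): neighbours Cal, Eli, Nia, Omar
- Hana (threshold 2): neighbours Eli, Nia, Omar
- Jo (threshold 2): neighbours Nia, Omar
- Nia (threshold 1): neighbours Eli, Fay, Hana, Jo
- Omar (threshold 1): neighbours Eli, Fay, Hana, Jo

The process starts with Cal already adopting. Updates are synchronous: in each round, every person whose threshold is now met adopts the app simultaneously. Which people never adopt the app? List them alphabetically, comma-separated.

Round 1 — Cal adopts the app (initial).
Round 2 — checking thresholds:
  Fay: 1 of 4 neighbours ≥ 1, adopts the app.
Round 3 — checking thresholds:
  Eli: 1 of 4 neighbours < 3, holds.
  Nia: 1 of 4 neighbours ≥ 1, adopts the app.
  Omar: 1 of 4 neighbours ≥ 1, adopts the app.
Round 4 — checking thresholds:
  Eli: 3 of 4 neighbours ≥ 3, adopts the app.
  Hana: 2 of 3 neighbours ≥ 2, adopts the app.
  Jo: 2 of 2 neighbours ≥ 2, adopts the app.
Round 5 — no new adoptions; cascade stops.

none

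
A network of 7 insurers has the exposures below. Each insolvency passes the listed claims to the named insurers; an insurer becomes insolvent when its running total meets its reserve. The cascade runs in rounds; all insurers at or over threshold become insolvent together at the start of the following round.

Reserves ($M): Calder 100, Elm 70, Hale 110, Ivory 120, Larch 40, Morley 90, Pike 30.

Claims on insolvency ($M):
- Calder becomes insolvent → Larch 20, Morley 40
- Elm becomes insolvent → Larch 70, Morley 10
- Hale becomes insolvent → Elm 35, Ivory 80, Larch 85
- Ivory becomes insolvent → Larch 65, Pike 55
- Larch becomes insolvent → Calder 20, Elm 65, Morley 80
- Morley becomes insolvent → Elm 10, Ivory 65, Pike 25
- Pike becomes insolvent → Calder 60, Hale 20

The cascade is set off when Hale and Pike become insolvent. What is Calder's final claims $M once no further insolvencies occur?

Round 1 — Hale, Pike become insolvent (initial).
  Calder: +60 → 60 < 100
  Elm: +35 → 35 < 70
  Ivory: +80 → 80 < 120
  Larch: +85 → 85 ≥ 40
Round 2 — Larch becomes insolvent.
  Calder: +20 → 80 < 100
  Elm: +65 → 100 ≥ 70
  Morley: +80 → 80 < 90
Round 3 — Elm becomes insolvent.
  Morley: +10 → 90 ≥ 90
Round 4 — Morley becomes insolvent.
  Ivory: +65 → 145 ≥ 120
Round 5 — Ivory becomes insolvent.
No further insolvencies.

80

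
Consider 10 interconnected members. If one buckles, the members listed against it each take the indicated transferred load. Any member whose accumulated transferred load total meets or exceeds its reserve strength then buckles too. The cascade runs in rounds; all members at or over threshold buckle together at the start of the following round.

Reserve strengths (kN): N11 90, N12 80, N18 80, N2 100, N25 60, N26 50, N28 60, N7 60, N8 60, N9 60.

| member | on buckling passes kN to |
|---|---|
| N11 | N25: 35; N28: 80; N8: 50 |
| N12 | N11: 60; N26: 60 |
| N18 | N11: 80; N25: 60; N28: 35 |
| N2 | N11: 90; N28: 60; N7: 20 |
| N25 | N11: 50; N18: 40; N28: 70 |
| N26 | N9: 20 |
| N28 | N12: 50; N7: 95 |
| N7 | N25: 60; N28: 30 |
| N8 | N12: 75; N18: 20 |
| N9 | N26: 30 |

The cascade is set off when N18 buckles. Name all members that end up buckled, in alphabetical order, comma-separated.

N11, N18, N25, N28, N7

Round 1 — N18 buckles (initial).
  N11: +80 → 80 < 90
  N25: +60 → 60 ≥ 60
  N28: +35 → 35 < 60
Round 2 — N25 buckles.
  N11: +50 → 130 ≥ 90
  N28: +70 → 105 ≥ 60
Round 3 — N11, N28 buckle.
  N12: +50 → 50 < 80
  N7: +95 → 95 ≥ 60
  N8: +50 → 50 < 60
Round 4 — N7 buckles.
No further bucklings.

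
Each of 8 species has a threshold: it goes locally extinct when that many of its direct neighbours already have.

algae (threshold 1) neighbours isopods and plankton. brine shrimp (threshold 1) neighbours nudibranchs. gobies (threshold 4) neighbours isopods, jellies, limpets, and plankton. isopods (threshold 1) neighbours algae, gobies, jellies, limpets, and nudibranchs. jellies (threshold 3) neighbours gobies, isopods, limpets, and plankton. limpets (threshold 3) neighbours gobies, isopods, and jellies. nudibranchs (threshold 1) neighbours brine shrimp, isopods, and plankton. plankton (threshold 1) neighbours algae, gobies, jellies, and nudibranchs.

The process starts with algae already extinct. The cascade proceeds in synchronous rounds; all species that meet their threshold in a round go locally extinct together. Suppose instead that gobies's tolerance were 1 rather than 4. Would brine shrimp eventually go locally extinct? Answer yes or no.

yes

With gobies's tolerance at 1:
Round 1 — algae goes locally extinct (initial).
Round 2 — checking thresholds:
  isopods: 1 of 5 neighbours ≥ 1, goes locally extinct.
  plankton: 1 of 4 neighbours ≥ 1, goes locally extinct.
Round 3 — checking thresholds:
  gobies: 2 of 4 neighbours ≥ 1, goes locally extinct.
  jellies: 2 of 4 neighbours < 3, below threshold.
  limpets: 1 of 3 neighbours < 3, below threshold.
  nudibranchs: 2 of 3 neighbours ≥ 1, goes locally extinct.
Round 4 — checking thresholds:
  brine shrimp: 1 of 1 neighbours ≥ 1, goes locally extinct.
  jellies: 3 of 4 neighbours ≥ 3, goes locally extinct.
  limpets: 2 of 3 neighbours < 3, below threshold.
Round 5 — checking thresholds:
  limpets: 3 of 3 neighbours ≥ 3, goes locally extinct.
Round 6 — no new extinctions; cascade stops.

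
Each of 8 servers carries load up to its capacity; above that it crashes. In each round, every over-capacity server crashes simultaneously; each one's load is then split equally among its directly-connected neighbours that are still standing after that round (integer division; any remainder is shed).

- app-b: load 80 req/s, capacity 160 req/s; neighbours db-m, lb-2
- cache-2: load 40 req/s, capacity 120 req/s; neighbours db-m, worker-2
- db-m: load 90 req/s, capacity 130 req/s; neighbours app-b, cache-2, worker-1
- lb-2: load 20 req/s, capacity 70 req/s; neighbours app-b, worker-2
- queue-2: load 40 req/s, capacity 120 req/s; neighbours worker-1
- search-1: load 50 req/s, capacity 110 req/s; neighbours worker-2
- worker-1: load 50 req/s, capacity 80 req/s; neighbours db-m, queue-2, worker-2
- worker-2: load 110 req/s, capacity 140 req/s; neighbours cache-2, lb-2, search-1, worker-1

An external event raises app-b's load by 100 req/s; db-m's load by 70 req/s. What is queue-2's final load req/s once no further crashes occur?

105

Round 1 — app-b at 180 > 160; db-m at 160 > 130. app-b, db-m crash.
  app-b sheds 180 req/s to lb-2: 180 each.
    lb-2: 20+180 = 200 > 70
  db-m sheds 160 req/s to cache-2, worker-1: 80 each.
    cache-2: 40+80 = 120 ≤ 120
    worker-1: 50+80 = 130 > 80
Round 2 — lb-2, worker-1 crash.
  lb-2 sheds 200 req/s to worker-2: 200 each.
    worker-2: 110+200 = 310 > 140
  worker-1 sheds 130 req/s to queue-2, worker-2: 65 each.
    queue-2: 40+65 = 105 ≤ 120
    worker-2: 310+65 = 375 > 140
Round 3 — worker-2 crashes.
  worker-2 sheds 375 req/s to cache-2, search-1: 187 each (1 lost).
    cache-2: 120+187 = 307 > 120
    search-1: 50+187 = 237 > 110
Round 4 — cache-2, search-1 crash.
  cache-2 sheds 307 req/s: no online neighbours, lost.
  search-1 sheds 237 req/s: no online neighbours, lost.
No further crashes.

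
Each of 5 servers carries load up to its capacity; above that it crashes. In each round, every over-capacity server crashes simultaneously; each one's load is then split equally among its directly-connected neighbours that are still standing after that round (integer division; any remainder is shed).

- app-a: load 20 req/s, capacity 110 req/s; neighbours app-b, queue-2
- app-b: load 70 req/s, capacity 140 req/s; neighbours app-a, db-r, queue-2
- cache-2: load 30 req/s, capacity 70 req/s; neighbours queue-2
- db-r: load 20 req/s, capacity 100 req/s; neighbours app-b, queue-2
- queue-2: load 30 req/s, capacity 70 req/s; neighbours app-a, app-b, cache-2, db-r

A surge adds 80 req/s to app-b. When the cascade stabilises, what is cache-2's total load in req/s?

Round 1 — app-b at 150 > 140. app-b crashes.
  app-b sheds 150 req/s to app-a, db-r, queue-2: 50 each.
    app-a: 20+50 = 70 ≤ 110
    db-r: 20+50 = 70 ≤ 100
    queue-2: 30+50 = 80 > 70
Round 2 — queue-2 crashes.
  queue-2 sheds 80 req/s to app-a, cache-2, db-r: 26 each (2 lost).
    app-a: 70+26 = 96 ≤ 110
    cache-2: 30+26 = 56 ≤ 70
    db-r: 70+26 = 96 ≤ 100
No further crashes.

56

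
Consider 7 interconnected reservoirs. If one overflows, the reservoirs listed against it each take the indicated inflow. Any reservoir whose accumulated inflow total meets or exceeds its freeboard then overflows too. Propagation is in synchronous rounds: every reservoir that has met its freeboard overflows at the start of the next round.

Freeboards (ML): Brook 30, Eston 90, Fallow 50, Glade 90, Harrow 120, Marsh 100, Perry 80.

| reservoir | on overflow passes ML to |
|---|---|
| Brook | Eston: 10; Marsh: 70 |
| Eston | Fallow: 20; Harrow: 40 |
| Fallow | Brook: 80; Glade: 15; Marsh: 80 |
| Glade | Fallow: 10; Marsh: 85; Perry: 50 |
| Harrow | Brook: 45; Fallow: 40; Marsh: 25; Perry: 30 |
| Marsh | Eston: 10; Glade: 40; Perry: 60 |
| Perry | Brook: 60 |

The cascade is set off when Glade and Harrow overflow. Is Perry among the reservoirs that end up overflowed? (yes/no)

Round 1 — Glade, Harrow overflow (initial).
  Brook: +45 → 45 ≥ 30
  Fallow: +10+40 → 50 ≥ 50
  Marsh: +85+25 → 110 ≥ 100
  Perry: +50+30 → 80 ≥ 80
Round 2 — Brook, Fallow, Marsh, Perry overflow.
  Eston: +10+10 → 20 < 90
No further overflows.

yes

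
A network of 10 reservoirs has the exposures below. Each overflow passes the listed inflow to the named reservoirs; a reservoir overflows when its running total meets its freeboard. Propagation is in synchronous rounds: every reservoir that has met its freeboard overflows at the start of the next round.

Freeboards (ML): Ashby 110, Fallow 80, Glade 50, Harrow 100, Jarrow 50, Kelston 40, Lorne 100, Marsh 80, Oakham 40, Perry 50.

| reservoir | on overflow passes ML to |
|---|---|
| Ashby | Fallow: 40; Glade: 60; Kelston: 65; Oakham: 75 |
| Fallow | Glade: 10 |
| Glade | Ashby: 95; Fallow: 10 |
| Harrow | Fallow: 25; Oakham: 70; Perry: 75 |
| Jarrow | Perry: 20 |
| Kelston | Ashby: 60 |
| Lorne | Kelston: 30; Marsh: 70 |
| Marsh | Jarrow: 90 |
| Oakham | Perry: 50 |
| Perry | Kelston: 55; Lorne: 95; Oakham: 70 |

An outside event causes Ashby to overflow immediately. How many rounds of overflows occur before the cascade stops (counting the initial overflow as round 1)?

3

Round 1 — Ashby overflows (initial).
  Fallow: +40 → 40 < 80
  Glade: +60 → 60 ≥ 50
  Kelston: +65 → 65 ≥ 40
  Oakham: +75 → 75 ≥ 40
Round 2 — Glade, Kelston, Oakham overflow.
  Fallow: +10 → 50 < 80
  Perry: +50 → 50 ≥ 50
Round 3 — Perry overflows.
  Lorne: +95 → 95 < 100
No further overflows.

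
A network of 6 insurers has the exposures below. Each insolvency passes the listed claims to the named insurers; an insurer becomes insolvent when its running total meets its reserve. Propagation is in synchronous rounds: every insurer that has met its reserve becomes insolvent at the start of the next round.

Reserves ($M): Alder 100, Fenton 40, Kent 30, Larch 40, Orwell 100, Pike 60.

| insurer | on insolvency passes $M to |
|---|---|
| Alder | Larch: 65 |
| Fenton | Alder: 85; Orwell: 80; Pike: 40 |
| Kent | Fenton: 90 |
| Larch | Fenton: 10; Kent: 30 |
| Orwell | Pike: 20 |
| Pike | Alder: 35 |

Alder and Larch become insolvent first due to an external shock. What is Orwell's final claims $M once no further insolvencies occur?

80

Round 1 — Alder, Larch become insolvent (initial).
  Fenton: +10 → 10 < 40
  Kent: +30 → 30 ≥ 30
Round 2 — Kent becomes insolvent.
  Fenton: +90 → 100 ≥ 40
Round 3 — Fenton becomes insolvent.
  Orwell: +80 → 80 < 100
  Pike: +40 → 40 < 60
No further insolvencies.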